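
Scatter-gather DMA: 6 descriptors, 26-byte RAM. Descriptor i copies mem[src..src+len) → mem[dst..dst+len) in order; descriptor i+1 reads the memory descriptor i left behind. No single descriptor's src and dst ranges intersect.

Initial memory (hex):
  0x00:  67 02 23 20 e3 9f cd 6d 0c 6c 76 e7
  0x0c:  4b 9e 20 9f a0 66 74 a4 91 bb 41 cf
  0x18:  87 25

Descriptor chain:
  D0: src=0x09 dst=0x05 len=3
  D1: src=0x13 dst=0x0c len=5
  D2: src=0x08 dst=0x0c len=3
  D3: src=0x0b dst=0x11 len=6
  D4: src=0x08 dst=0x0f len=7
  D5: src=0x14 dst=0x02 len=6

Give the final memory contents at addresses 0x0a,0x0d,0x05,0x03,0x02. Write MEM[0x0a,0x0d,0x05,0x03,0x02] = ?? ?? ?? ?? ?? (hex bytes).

MEM[0x0a,0x0d,0x05,0x03,0x02] = 76 6c cf 76 6c

  after D0: wrote 3B at 0x05 = 6c76e7
  after D1: wrote 5B at 0x0c = a491bb41cf
  after D2: wrote 3B at 0x0c = 0c6c76
  after D3: wrote 6B at 0x11 = e70c6c7641cf
  after D4: wrote 7B at 0x0f = 0c6c76e70c6c76
  after D5: wrote 6B at 0x02 = 6c76cfcf8725
query mem[0x0a]=0x76, mem[0x0d]=0x6c, mem[0x05]=0xcf, mem[0x03]=0x76, mem[0x02]=0x6c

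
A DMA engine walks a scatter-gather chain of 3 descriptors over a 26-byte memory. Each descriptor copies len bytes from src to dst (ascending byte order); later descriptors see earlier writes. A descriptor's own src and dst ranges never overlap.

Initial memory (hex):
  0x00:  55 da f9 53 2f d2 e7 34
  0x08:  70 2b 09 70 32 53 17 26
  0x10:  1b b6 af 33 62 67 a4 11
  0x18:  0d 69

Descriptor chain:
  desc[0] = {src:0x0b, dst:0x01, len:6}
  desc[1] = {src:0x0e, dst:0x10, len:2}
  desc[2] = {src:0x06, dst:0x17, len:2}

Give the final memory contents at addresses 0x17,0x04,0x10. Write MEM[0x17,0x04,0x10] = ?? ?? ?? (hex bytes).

[0] 0x0b->0x01 len=6 : 70 32 53 17 26 1b
[1] 0x0e->0x10 len=2 : 17 26
[2] 0x06->0x17 len=2 : 1b 34
query mem[0x17]=0x1b, mem[0x04]=0x17, mem[0x10]=0x17

MEM[0x17,0x04,0x10] = 1b 17 17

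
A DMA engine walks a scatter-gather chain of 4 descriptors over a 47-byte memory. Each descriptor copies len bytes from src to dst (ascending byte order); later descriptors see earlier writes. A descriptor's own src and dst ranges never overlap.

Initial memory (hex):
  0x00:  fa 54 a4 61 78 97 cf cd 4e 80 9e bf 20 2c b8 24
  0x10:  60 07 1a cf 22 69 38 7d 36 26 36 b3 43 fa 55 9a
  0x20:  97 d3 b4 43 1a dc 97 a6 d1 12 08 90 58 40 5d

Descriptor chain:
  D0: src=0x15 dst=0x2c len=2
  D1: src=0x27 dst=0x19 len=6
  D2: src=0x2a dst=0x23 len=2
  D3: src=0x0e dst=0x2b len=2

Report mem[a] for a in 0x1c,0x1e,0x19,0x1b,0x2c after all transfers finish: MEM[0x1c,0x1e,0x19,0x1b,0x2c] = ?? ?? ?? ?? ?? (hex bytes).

MEM[0x1c,0x1e,0x19,0x1b,0x2c] = 08 69 a6 12 24

#0 dst[0x2c+2] := {0x69,0x38}
#1 dst[0x19+6] := {0xa6,0xd1,0x12,0x08,0x90,0x69}
#2 dst[0x23+2] := {0x08,0x90}
#3 dst[0x2b+2] := {0xb8,0x24}
query mem[0x1c]=0x08, mem[0x1e]=0x69, mem[0x19]=0xa6, mem[0x1b]=0x12, mem[0x2c]=0x24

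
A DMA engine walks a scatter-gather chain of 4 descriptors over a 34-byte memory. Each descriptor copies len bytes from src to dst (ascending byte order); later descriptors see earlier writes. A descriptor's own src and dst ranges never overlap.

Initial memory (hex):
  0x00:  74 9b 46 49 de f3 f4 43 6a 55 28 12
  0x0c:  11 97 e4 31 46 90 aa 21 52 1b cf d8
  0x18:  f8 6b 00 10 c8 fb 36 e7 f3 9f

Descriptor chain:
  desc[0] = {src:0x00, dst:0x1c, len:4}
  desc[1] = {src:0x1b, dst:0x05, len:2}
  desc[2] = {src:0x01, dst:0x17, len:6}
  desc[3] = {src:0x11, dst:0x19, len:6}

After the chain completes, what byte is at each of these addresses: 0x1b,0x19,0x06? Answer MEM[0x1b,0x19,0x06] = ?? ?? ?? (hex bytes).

  after D0: wrote 4B at 0x1c = 749b4649
  after D1: wrote 2B at 0x05 = 1074
  after D2: wrote 6B at 0x17 = 9b4649de1074
  after D3: wrote 6B at 0x19 = 90aa21521bcf
query mem[0x1b]=0x21, mem[0x19]=0x90, mem[0x06]=0x74

MEM[0x1b,0x19,0x06] = 21 90 74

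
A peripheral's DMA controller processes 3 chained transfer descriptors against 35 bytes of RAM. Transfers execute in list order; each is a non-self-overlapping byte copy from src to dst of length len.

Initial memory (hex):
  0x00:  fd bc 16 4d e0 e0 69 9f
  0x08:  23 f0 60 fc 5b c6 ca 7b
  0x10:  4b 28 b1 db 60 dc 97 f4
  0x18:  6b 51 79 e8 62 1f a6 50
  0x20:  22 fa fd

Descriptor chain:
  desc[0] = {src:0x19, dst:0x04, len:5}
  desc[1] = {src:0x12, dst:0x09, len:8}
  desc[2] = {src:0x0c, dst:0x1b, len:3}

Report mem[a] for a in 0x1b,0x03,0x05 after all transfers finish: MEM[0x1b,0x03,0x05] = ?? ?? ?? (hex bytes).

MEM[0x1b,0x03,0x05] = dc 4d 79

  after D0: wrote 5B at 0x04 = 5179e8621f
  after D1: wrote 8B at 0x09 = b1db60dc97f46b51
  after D2: wrote 3B at 0x1b = dc97f4
query mem[0x1b]=0xdc, mem[0x03]=0x4d, mem[0x05]=0x79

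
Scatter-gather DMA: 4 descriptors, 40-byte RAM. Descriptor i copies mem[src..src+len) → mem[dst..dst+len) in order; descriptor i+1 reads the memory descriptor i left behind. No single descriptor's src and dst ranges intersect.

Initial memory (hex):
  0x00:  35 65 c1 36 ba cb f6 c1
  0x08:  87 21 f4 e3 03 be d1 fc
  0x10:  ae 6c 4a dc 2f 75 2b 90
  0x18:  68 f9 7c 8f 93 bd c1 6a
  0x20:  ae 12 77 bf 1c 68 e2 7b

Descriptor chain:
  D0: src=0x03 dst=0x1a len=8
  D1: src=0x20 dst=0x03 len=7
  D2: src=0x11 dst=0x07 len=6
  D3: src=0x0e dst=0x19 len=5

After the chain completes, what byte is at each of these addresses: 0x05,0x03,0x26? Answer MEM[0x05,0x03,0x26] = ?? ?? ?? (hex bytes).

MEM[0x05,0x03,0x26] = 77 21 e2

D0: mem[0x1a..0x21] <- [36 ba cb f6 c1 87 21 f4]
D1: mem[0x03..0x09] <- [21 f4 77 bf 1c 68 e2]
D2: mem[0x07..0x0c] <- [6c 4a dc 2f 75 2b]
D3: mem[0x19..0x1d] <- [d1 fc ae 6c 4a]
query mem[0x05]=0x77, mem[0x03]=0x21, mem[0x26]=0xe2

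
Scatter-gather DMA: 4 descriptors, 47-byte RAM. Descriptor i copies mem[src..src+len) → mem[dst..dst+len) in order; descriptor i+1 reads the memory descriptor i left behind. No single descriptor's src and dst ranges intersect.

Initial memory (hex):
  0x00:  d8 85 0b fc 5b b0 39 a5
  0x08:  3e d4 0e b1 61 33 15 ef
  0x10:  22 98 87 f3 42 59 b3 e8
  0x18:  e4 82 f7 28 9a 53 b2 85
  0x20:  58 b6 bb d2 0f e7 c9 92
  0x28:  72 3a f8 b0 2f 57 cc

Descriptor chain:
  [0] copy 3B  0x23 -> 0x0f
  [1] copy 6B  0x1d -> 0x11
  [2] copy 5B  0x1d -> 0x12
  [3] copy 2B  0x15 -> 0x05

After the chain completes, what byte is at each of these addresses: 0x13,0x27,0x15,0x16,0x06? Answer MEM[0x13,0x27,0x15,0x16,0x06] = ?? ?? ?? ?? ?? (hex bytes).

  after D0: wrote 3B at 0x0f = d20fe7
  after D1: wrote 6B at 0x11 = 53b28558b6bb
  after D2: wrote 5B at 0x12 = 53b28558b6
  after D3: wrote 2B at 0x05 = 58b6
query mem[0x13]=0xb2, mem[0x27]=0x92, mem[0x15]=0x58, mem[0x16]=0xb6, mem[0x06]=0xb6

MEM[0x13,0x27,0x15,0x16,0x06] = b2 92 58 b6 b6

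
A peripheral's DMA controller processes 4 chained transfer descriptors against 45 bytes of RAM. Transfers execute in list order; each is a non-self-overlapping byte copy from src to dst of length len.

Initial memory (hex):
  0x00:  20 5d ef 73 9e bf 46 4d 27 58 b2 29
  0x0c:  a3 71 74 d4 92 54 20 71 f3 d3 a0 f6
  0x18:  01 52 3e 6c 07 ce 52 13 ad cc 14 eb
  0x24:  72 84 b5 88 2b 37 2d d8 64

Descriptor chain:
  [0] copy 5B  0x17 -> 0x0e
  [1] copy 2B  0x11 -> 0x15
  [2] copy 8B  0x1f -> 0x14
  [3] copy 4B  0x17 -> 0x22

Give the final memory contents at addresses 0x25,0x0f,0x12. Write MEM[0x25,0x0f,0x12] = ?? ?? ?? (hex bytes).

MEM[0x25,0x0f,0x12] = 84 01 6c

[0] 0x17->0x0e len=5 : f6 01 52 3e 6c
[1] 0x11->0x15 len=2 : 3e 6c
[2] 0x1f->0x14 len=8 : 13 ad cc 14 eb 72 84 b5
[3] 0x17->0x22 len=4 : 14 eb 72 84
query mem[0x25]=0x84, mem[0x0f]=0x01, mem[0x12]=0x6c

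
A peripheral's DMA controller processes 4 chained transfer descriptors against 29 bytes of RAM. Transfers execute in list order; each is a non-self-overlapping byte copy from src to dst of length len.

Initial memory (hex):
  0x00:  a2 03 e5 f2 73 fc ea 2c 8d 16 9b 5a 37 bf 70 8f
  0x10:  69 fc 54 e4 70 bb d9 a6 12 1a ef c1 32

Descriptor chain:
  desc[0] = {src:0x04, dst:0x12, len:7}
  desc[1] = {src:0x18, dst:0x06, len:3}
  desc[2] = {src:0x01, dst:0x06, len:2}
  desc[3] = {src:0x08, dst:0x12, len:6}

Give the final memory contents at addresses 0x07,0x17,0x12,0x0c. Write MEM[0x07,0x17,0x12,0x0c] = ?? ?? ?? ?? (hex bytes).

D0: mem[0x12..0x18] <- [73 fc ea 2c 8d 16 9b]
D1: mem[0x06..0x08] <- [9b 1a ef]
D2: mem[0x06..0x07] <- [03 e5]
D3: mem[0x12..0x17] <- [ef 16 9b 5a 37 bf]
query mem[0x07]=0xe5, mem[0x17]=0xbf, mem[0x12]=0xef, mem[0x0c]=0x37

MEM[0x07,0x17,0x12,0x0c] = e5 bf ef 37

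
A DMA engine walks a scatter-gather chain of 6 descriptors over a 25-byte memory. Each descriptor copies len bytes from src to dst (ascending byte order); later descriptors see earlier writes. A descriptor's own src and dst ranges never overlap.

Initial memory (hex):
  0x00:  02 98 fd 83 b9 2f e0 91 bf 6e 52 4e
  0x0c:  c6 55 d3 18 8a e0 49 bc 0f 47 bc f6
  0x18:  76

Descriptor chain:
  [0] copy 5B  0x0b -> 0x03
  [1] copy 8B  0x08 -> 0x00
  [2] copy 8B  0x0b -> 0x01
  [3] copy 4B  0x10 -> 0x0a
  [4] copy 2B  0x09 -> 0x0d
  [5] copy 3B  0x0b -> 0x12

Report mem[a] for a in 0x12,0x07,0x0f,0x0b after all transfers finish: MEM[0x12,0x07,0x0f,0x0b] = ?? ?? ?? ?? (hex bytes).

D0: mem[0x03..0x07] <- [4e c6 55 d3 18]
D1: mem[0x00..0x07] <- [bf 6e 52 4e c6 55 d3 18]
D2: mem[0x01..0x08] <- [4e c6 55 d3 18 8a e0 49]
D3: mem[0x0a..0x0d] <- [8a e0 49 bc]
D4: mem[0x0d..0x0e] <- [6e 8a]
D5: mem[0x12..0x14] <- [e0 49 6e]
query mem[0x12]=0xe0, mem[0x07]=0xe0, mem[0x0f]=0x18, mem[0x0b]=0xe0

MEM[0x12,0x07,0x0f,0x0b] = e0 e0 18 e0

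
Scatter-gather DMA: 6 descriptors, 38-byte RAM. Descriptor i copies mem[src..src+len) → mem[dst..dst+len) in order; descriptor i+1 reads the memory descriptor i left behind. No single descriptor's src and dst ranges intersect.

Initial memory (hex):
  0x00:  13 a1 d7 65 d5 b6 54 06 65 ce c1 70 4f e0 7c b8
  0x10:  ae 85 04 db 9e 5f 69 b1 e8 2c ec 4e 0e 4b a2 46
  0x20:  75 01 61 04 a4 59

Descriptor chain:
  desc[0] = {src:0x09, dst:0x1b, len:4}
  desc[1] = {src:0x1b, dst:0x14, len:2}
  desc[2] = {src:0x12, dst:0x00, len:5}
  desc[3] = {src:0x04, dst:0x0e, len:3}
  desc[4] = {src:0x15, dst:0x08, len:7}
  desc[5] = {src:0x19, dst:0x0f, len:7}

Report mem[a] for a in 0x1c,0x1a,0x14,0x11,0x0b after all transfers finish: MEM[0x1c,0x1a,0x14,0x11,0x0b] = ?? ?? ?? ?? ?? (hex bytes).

[0] 0x09->0x1b len=4 : ce c1 70 4f
[1] 0x1b->0x14 len=2 : ce c1
[2] 0x12->0x00 len=5 : 04 db ce c1 69
[3] 0x04->0x0e len=3 : 69 b6 54
[4] 0x15->0x08 len=7 : c1 69 b1 e8 2c ec ce
[5] 0x19->0x0f len=7 : 2c ec ce c1 70 4f 46
query mem[0x1c]=0xc1, mem[0x1a]=0xec, mem[0x14]=0x4f, mem[0x11]=0xce, mem[0x0b]=0xe8

MEM[0x1c,0x1a,0x14,0x11,0x0b] = c1 ec 4f ce e8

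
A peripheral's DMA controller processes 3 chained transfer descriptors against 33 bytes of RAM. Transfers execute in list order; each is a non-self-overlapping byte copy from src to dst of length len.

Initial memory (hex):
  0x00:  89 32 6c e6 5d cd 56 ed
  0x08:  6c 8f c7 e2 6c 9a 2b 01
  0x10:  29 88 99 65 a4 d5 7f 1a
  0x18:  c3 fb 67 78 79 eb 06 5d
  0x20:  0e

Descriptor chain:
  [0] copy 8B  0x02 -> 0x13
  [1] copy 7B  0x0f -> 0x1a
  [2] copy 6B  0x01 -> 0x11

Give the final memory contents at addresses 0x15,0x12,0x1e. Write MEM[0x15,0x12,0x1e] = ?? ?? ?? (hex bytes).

#0 dst[0x13+8] := {0x6c,0xe6,0x5d,0xcd,0x56,0xed,0x6c,0x8f}
#1 dst[0x1a+7] := {0x01,0x29,0x88,0x99,0x6c,0xe6,0x5d}
#2 dst[0x11+6] := {0x32,0x6c,0xe6,0x5d,0xcd,0x56}
query mem[0x15]=0xcd, mem[0x12]=0x6c, mem[0x1e]=0x6c

MEM[0x15,0x12,0x1e] = cd 6c 6c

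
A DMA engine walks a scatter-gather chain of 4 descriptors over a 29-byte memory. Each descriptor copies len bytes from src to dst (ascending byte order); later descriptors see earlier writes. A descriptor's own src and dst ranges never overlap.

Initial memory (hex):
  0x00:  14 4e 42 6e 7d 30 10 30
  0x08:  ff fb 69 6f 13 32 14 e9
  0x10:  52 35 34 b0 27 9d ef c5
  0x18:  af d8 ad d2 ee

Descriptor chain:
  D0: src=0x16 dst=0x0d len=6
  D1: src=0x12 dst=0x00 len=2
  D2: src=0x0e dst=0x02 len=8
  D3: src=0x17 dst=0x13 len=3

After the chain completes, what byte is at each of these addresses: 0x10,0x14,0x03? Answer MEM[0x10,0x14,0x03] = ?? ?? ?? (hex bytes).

MEM[0x10,0x14,0x03] = d8 af af

D0: mem[0x0d..0x12] <- [ef c5 af d8 ad d2]
D1: mem[0x00..0x01] <- [d2 b0]
D2: mem[0x02..0x09] <- [c5 af d8 ad d2 b0 27 9d]
D3: mem[0x13..0x15] <- [c5 af d8]
query mem[0x10]=0xd8, mem[0x14]=0xaf, mem[0x03]=0xaf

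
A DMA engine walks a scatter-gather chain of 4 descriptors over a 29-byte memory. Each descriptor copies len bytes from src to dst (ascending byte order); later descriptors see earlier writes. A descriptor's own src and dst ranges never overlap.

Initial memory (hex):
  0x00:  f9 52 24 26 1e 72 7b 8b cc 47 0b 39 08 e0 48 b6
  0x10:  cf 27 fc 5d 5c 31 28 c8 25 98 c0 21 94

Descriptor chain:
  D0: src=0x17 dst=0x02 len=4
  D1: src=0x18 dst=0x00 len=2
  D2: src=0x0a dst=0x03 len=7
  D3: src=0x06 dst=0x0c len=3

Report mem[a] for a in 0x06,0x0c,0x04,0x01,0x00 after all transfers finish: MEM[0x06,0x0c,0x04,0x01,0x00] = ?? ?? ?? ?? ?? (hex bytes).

MEM[0x06,0x0c,0x04,0x01,0x00] = e0 e0 39 98 25

#0 dst[0x02+4] := {0xc8,0x25,0x98,0xc0}
#1 dst[0x00+2] := {0x25,0x98}
#2 dst[0x03+7] := {0x0b,0x39,0x08,0xe0,0x48,0xb6,0xcf}
#3 dst[0x0c+3] := {0xe0,0x48,0xb6}
query mem[0x06]=0xe0, mem[0x0c]=0xe0, mem[0x04]=0x39, mem[0x01]=0x98, mem[0x00]=0x25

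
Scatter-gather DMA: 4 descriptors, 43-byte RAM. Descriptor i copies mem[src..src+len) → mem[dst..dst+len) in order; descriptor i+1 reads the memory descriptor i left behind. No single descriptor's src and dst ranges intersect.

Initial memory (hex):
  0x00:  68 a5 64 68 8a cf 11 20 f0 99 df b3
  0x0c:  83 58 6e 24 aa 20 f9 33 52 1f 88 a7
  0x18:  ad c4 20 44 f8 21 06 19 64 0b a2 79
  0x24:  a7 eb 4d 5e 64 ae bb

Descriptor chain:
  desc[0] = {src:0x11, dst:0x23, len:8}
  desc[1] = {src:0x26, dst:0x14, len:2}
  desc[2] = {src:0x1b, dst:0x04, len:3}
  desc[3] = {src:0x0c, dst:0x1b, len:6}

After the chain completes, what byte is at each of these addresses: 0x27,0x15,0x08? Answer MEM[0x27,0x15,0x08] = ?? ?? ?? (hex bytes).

#0 dst[0x23+8] := {0x20,0xf9,0x33,0x52,0x1f,0x88,0xa7,0xad}
#1 dst[0x14+2] := {0x52,0x1f}
#2 dst[0x04+3] := {0x44,0xf8,0x21}
#3 dst[0x1b+6] := {0x83,0x58,0x6e,0x24,0xaa,0x20}
query mem[0x27]=0x1f, mem[0x15]=0x1f, mem[0x08]=0xf0

MEM[0x27,0x15,0x08] = 1f 1f f0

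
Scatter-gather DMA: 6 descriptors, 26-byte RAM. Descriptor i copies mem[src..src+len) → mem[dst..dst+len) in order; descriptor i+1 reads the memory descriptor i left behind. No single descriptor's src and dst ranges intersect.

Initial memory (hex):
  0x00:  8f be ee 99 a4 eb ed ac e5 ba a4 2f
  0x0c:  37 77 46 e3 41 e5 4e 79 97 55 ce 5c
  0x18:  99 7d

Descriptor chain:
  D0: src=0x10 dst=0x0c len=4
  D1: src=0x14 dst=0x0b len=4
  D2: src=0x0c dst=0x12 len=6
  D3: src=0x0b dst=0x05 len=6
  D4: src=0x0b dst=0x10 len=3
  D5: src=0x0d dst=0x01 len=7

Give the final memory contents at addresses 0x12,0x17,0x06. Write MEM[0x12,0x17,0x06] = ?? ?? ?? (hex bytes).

MEM[0x12,0x17,0x06] = ce e5 ce

  after D0: wrote 4B at 0x0c = 41e54e79
  after D1: wrote 4B at 0x0b = 9755ce5c
  after D2: wrote 6B at 0x12 = 55ce5c7941e5
  after D3: wrote 6B at 0x05 = 9755ce5c7941
  after D4: wrote 3B at 0x10 = 9755ce
  after D5: wrote 7B at 0x01 = ce5c799755cece
query mem[0x12]=0xce, mem[0x17]=0xe5, mem[0x06]=0xce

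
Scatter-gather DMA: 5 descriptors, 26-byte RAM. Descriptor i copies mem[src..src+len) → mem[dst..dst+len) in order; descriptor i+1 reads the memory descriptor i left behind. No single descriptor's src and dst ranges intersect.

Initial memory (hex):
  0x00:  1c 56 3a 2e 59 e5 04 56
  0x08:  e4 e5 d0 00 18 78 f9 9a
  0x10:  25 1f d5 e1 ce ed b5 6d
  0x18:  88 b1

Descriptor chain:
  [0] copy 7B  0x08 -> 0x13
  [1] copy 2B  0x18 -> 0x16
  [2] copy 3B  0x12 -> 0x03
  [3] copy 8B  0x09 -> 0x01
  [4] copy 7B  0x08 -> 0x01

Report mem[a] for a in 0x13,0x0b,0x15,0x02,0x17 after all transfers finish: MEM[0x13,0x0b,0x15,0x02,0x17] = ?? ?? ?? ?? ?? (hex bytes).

MEM[0x13,0x0b,0x15,0x02,0x17] = e4 00 d0 e5 f9

D0: mem[0x13..0x19] <- [e4 e5 d0 00 18 78 f9]
D1: mem[0x16..0x17] <- [78 f9]
D2: mem[0x03..0x05] <- [d5 e4 e5]
D3: mem[0x01..0x08] <- [e5 d0 00 18 78 f9 9a 25]
D4: mem[0x01..0x07] <- [25 e5 d0 00 18 78 f9]
query mem[0x13]=0xe4, mem[0x0b]=0x00, mem[0x15]=0xd0, mem[0x02]=0xe5, mem[0x17]=0xf9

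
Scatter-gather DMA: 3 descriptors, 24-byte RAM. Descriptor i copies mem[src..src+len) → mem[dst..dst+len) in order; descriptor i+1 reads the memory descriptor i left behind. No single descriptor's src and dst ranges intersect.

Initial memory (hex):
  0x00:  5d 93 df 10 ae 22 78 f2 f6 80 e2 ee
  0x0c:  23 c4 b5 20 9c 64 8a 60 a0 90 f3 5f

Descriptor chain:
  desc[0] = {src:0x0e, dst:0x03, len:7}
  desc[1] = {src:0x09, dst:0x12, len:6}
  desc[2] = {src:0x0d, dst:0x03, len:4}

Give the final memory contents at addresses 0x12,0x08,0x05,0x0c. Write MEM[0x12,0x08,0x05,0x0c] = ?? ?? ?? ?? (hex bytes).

MEM[0x12,0x08,0x05,0x0c] = a0 60 20 23

  after D0: wrote 7B at 0x03 = b5209c648a60a0
  after D1: wrote 6B at 0x12 = a0e2ee23c4b5
  after D2: wrote 4B at 0x03 = c4b5209c
query mem[0x12]=0xa0, mem[0x08]=0x60, mem[0x05]=0x20, mem[0x0c]=0x23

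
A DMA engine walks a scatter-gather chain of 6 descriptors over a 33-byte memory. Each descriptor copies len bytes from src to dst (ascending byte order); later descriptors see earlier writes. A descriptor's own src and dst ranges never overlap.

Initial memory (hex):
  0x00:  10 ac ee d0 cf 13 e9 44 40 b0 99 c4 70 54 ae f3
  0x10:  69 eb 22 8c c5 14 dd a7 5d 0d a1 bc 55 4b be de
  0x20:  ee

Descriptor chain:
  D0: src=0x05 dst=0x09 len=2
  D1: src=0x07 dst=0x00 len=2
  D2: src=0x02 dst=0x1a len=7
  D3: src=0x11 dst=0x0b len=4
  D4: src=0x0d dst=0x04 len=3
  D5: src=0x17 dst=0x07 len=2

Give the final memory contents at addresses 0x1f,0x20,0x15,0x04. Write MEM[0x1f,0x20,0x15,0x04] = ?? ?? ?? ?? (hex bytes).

  after D0: wrote 2B at 0x09 = 13e9
  after D1: wrote 2B at 0x00 = 4440
  after D2: wrote 7B at 0x1a = eed0cf13e94440
  after D3: wrote 4B at 0x0b = eb228cc5
  after D4: wrote 3B at 0x04 = 8cc5f3
  after D5: wrote 2B at 0x07 = a75d
query mem[0x1f]=0x44, mem[0x20]=0x40, mem[0x15]=0x14, mem[0x04]=0x8c

MEM[0x1f,0x20,0x15,0x04] = 44 40 14 8c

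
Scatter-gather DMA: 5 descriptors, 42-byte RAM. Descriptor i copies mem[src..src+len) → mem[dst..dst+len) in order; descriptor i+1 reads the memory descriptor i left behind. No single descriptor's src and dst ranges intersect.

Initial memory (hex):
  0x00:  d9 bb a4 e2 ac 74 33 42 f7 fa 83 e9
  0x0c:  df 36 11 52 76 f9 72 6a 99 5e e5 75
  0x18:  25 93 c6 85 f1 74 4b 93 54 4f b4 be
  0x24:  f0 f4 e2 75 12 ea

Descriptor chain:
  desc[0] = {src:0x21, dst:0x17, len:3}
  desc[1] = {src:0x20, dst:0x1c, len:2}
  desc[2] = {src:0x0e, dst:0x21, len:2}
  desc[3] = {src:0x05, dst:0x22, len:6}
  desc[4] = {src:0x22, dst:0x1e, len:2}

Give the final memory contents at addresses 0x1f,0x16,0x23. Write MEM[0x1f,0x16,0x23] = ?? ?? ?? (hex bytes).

  after D0: wrote 3B at 0x17 = 4fb4be
  after D1: wrote 2B at 0x1c = 544f
  after D2: wrote 2B at 0x21 = 1152
  after D3: wrote 6B at 0x22 = 743342f7fa83
  after D4: wrote 2B at 0x1e = 7433
query mem[0x1f]=0x33, mem[0x16]=0xe5, mem[0x23]=0x33

MEM[0x1f,0x16,0x23] = 33 e5 33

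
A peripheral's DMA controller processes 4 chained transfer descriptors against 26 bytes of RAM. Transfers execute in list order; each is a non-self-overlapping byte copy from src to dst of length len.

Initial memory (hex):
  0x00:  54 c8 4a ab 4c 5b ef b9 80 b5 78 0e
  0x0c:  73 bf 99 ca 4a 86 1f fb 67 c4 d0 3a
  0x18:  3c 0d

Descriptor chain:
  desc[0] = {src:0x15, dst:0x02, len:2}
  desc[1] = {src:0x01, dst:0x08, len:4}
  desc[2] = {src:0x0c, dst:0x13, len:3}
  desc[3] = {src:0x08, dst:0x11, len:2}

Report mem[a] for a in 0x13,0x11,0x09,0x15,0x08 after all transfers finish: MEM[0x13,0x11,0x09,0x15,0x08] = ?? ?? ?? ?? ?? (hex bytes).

#0 dst[0x02+2] := {0xc4,0xd0}
#1 dst[0x08+4] := {0xc8,0xc4,0xd0,0x4c}
#2 dst[0x13+3] := {0x73,0xbf,0x99}
#3 dst[0x11+2] := {0xc8,0xc4}
query mem[0x13]=0x73, mem[0x11]=0xc8, mem[0x09]=0xc4, mem[0x15]=0x99, mem[0x08]=0xc8

MEM[0x13,0x11,0x09,0x15,0x08] = 73 c8 c4 99 c8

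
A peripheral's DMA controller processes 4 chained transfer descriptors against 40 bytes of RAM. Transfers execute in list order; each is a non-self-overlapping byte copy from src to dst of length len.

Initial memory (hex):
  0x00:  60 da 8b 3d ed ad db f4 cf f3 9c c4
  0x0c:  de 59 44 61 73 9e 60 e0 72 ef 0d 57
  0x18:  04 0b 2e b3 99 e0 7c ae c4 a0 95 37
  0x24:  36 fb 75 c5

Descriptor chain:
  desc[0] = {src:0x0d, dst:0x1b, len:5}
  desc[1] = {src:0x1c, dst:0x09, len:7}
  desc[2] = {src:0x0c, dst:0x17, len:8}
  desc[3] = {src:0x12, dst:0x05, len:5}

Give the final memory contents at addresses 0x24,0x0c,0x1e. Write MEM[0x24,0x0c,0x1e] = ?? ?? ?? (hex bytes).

MEM[0x24,0x0c,0x1e] = 36 9e e0

[0] 0x0d->0x1b len=5 : 59 44 61 73 9e
[1] 0x1c->0x09 len=7 : 44 61 73 9e c4 a0 95
[2] 0x0c->0x17 len=8 : 9e c4 a0 95 73 9e 60 e0
[3] 0x12->0x05 len=5 : 60 e0 72 ef 0d
query mem[0x24]=0x36, mem[0x0c]=0x9e, mem[0x1e]=0xe0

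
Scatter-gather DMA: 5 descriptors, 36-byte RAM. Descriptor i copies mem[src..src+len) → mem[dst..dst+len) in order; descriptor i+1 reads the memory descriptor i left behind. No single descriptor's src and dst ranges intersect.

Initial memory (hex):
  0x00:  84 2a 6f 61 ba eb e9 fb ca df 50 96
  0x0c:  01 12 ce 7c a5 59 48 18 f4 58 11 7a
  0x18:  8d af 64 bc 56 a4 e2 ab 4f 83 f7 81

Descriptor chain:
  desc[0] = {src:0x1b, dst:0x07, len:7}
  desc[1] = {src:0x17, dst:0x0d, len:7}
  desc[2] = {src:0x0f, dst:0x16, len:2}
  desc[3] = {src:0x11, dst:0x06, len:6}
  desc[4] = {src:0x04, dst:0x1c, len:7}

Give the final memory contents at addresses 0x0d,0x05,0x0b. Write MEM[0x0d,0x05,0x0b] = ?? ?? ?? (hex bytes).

D0: mem[0x07..0x0d] <- [bc 56 a4 e2 ab 4f 83]
D1: mem[0x0d..0x13] <- [7a 8d af 64 bc 56 a4]
D2: mem[0x16..0x17] <- [af 64]
D3: mem[0x06..0x0b] <- [bc 56 a4 f4 58 af]
D4: mem[0x1c..0x22] <- [ba eb bc 56 a4 f4 58]
query mem[0x0d]=0x7a, mem[0x05]=0xeb, mem[0x0b]=0xaf

MEM[0x0d,0x05,0x0b] = 7a eb af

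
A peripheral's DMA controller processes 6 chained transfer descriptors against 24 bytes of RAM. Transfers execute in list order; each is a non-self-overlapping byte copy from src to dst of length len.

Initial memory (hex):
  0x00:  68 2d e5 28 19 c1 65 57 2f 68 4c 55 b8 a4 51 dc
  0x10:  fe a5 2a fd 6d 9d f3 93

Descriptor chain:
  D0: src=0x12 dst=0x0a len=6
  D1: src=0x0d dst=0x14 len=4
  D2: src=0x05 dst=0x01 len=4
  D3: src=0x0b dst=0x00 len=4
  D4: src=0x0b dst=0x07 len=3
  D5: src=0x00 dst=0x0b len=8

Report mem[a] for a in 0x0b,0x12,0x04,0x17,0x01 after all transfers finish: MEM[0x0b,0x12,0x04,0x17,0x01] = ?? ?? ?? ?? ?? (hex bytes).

MEM[0x0b,0x12,0x04,0x17,0x01] = fd fd 2f fe 6d

D0: mem[0x0a..0x0f] <- [2a fd 6d 9d f3 93]
D1: mem[0x14..0x17] <- [9d f3 93 fe]
D2: mem[0x01..0x04] <- [c1 65 57 2f]
D3: mem[0x00..0x03] <- [fd 6d 9d f3]
D4: mem[0x07..0x09] <- [fd 6d 9d]
D5: mem[0x0b..0x12] <- [fd 6d 9d f3 2f c1 65 fd]
query mem[0x0b]=0xfd, mem[0x12]=0xfd, mem[0x04]=0x2f, mem[0x17]=0xfe, mem[0x01]=0x6d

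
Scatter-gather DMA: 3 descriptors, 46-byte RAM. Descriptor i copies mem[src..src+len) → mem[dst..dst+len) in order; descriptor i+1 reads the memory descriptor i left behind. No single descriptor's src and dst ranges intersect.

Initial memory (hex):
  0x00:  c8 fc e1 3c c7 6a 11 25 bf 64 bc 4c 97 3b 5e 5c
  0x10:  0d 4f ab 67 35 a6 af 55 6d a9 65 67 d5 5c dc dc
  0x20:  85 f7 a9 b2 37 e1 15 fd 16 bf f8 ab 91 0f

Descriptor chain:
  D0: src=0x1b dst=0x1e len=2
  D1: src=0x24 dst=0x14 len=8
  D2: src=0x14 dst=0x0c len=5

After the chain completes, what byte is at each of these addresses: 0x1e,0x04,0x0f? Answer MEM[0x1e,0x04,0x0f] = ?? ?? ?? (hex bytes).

MEM[0x1e,0x04,0x0f] = 67 c7 fd

D0: mem[0x1e..0x1f] <- [67 d5]
D1: mem[0x14..0x1b] <- [37 e1 15 fd 16 bf f8 ab]
D2: mem[0x0c..0x10] <- [37 e1 15 fd 16]
query mem[0x1e]=0x67, mem[0x04]=0xc7, mem[0x0f]=0xfd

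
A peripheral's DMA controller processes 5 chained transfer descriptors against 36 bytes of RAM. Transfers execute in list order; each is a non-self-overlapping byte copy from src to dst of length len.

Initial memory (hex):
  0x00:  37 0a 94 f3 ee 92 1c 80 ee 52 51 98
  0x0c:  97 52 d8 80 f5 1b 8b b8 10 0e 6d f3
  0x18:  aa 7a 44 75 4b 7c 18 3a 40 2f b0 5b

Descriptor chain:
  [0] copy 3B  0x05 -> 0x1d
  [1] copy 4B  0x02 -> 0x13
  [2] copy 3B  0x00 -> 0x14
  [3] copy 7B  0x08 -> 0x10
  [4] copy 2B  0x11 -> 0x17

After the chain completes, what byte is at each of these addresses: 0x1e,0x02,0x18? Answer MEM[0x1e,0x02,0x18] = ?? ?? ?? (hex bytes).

MEM[0x1e,0x02,0x18] = 1c 94 51

  after D0: wrote 3B at 0x1d = 921c80
  after D1: wrote 4B at 0x13 = 94f3ee92
  after D2: wrote 3B at 0x14 = 370a94
  after D3: wrote 7B at 0x10 = ee5251989752d8
  after D4: wrote 2B at 0x17 = 5251
query mem[0x1e]=0x1c, mem[0x02]=0x94, mem[0x18]=0x51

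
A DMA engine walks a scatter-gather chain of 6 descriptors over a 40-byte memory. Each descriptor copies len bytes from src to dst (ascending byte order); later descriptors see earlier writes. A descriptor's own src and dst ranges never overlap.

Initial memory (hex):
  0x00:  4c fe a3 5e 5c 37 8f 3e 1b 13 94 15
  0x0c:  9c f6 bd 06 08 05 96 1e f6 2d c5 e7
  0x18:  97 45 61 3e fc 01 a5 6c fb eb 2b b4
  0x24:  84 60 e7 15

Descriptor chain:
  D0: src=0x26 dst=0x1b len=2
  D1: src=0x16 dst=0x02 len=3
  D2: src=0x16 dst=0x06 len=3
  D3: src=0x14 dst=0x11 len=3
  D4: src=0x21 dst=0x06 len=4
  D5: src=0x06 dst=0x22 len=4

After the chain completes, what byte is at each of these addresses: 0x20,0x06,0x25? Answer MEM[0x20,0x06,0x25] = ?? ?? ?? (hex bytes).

MEM[0x20,0x06,0x25] = fb eb 84

#0 dst[0x1b+2] := {0xe7,0x15}
#1 dst[0x02+3] := {0xc5,0xe7,0x97}
#2 dst[0x06+3] := {0xc5,0xe7,0x97}
#3 dst[0x11+3] := {0xf6,0x2d,0xc5}
#4 dst[0x06+4] := {0xeb,0x2b,0xb4,0x84}
#5 dst[0x22+4] := {0xeb,0x2b,0xb4,0x84}
query mem[0x20]=0xfb, mem[0x06]=0xeb, mem[0x25]=0x84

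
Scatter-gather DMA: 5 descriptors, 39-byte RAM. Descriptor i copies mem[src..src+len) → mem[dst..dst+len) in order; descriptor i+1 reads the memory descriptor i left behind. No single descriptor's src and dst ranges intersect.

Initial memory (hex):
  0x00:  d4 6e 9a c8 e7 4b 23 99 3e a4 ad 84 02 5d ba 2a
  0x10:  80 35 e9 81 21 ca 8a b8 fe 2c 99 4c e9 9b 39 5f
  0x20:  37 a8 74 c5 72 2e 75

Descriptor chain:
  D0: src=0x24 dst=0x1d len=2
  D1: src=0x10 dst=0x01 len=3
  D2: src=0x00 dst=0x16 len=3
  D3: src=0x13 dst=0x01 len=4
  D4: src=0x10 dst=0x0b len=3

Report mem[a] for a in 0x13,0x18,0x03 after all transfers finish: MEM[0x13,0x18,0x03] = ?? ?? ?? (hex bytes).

  after D0: wrote 2B at 0x1d = 722e
  after D1: wrote 3B at 0x01 = 8035e9
  after D2: wrote 3B at 0x16 = d48035
  after D3: wrote 4B at 0x01 = 8121cad4
  after D4: wrote 3B at 0x0b = 8035e9
query mem[0x13]=0x81, mem[0x18]=0x35, mem[0x03]=0xca

MEM[0x13,0x18,0x03] = 81 35 ca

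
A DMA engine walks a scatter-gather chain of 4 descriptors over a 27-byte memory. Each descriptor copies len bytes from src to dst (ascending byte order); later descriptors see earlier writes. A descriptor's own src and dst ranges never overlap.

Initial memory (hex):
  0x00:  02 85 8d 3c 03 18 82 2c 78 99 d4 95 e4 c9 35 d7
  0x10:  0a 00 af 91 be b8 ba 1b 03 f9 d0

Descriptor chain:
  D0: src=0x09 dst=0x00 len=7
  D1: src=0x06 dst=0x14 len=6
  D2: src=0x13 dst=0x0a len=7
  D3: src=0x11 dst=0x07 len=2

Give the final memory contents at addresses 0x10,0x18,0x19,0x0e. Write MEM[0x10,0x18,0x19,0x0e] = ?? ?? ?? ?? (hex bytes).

MEM[0x10,0x18,0x19,0x0e] = 95 d4 95 99

  after D0: wrote 7B at 0x00 = 99d495e4c935d7
  after D1: wrote 6B at 0x14 = d72c7899d495
  after D2: wrote 7B at 0x0a = 91d72c7899d495
  after D3: wrote 2B at 0x07 = 00af
query mem[0x10]=0x95, mem[0x18]=0xd4, mem[0x19]=0x95, mem[0x0e]=0x99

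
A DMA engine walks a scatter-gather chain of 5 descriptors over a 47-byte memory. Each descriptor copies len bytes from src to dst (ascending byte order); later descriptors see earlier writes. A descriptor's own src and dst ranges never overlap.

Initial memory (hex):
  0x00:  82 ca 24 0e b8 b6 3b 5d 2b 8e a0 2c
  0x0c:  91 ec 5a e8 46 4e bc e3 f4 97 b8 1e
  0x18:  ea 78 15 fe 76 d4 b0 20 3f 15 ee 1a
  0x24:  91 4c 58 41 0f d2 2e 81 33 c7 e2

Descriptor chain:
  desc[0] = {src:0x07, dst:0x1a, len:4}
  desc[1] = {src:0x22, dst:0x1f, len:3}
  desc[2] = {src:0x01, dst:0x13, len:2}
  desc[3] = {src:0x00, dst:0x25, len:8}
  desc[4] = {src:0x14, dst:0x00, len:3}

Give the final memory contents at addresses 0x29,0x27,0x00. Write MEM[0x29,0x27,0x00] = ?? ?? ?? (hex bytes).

MEM[0x29,0x27,0x00] = b8 24 24

[0] 0x07->0x1a len=4 : 5d 2b 8e a0
[1] 0x22->0x1f len=3 : ee 1a 91
[2] 0x01->0x13 len=2 : ca 24
[3] 0x00->0x25 len=8 : 82 ca 24 0e b8 b6 3b 5d
[4] 0x14->0x00 len=3 : 24 97 b8
query mem[0x29]=0xb8, mem[0x27]=0x24, mem[0x00]=0x24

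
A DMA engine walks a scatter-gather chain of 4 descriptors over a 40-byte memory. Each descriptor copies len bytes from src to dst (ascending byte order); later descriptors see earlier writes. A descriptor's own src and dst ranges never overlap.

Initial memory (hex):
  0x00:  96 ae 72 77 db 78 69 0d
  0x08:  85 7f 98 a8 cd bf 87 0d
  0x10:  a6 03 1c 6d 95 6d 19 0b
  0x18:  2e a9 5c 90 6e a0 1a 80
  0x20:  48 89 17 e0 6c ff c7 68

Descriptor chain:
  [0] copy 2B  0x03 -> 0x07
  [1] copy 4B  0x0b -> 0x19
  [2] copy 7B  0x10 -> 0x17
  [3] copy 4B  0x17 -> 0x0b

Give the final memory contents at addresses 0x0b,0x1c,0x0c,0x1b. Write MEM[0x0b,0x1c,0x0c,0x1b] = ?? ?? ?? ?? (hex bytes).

MEM[0x0b,0x1c,0x0c,0x1b] = a6 6d 03 95

  after D0: wrote 2B at 0x07 = 77db
  after D1: wrote 4B at 0x19 = a8cdbf87
  after D2: wrote 7B at 0x17 = a6031c6d956d19
  after D3: wrote 4B at 0x0b = a6031c6d
query mem[0x0b]=0xa6, mem[0x1c]=0x6d, mem[0x0c]=0x03, mem[0x1b]=0x95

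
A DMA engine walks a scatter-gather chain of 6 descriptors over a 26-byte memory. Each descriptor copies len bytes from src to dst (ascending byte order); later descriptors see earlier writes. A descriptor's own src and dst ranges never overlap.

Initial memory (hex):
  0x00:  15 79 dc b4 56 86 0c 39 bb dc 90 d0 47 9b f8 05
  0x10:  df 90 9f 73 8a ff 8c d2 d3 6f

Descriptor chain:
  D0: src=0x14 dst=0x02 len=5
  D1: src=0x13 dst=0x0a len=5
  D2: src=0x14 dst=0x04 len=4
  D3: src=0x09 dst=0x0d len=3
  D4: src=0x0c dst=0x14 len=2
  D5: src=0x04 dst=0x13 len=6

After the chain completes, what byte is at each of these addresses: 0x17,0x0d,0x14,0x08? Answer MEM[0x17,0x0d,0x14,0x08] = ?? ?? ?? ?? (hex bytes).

MEM[0x17,0x0d,0x14,0x08] = bb dc ff bb

D0: mem[0x02..0x06] <- [8a ff 8c d2 d3]
D1: mem[0x0a..0x0e] <- [73 8a ff 8c d2]
D2: mem[0x04..0x07] <- [8a ff 8c d2]
D3: mem[0x0d..0x0f] <- [dc 73 8a]
D4: mem[0x14..0x15] <- [ff dc]
D5: mem[0x13..0x18] <- [8a ff 8c d2 bb dc]
query mem[0x17]=0xbb, mem[0x0d]=0xdc, mem[0x14]=0xff, mem[0x08]=0xbb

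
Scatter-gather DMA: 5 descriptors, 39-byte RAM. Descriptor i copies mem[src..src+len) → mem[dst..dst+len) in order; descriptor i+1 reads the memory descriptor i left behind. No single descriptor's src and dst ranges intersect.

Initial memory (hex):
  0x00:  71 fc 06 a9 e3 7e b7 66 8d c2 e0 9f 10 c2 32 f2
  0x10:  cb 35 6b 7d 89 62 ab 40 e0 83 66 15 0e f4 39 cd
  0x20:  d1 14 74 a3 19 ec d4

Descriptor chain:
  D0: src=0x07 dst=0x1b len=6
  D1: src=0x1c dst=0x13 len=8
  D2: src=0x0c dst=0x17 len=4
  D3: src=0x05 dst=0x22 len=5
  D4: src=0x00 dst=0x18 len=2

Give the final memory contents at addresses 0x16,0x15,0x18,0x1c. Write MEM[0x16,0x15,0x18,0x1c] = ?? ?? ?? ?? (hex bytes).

  after D0: wrote 6B at 0x1b = 668dc2e09f10
  after D1: wrote 8B at 0x13 = 8dc2e09f101474a3
  after D2: wrote 4B at 0x17 = 10c232f2
  after D3: wrote 5B at 0x22 = 7eb7668dc2
  after D4: wrote 2B at 0x18 = 71fc
query mem[0x16]=0x9f, mem[0x15]=0xe0, mem[0x18]=0x71, mem[0x1c]=0x8d

MEM[0x16,0x15,0x18,0x1c] = 9f e0 71 8d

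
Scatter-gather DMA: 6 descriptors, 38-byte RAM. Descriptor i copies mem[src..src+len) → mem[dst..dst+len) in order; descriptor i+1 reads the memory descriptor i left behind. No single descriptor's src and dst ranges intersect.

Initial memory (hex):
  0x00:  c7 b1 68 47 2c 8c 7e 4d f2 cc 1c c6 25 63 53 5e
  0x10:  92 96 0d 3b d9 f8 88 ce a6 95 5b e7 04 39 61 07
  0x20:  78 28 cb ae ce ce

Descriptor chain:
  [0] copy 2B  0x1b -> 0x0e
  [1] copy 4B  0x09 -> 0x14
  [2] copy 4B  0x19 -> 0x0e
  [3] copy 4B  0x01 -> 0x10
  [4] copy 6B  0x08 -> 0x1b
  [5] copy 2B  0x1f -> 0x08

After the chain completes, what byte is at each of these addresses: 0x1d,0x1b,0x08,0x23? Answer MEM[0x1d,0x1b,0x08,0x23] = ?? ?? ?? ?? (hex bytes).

MEM[0x1d,0x1b,0x08,0x23] = 1c f2 25 ae

[0] 0x1b->0x0e len=2 : e7 04
[1] 0x09->0x14 len=4 : cc 1c c6 25
[2] 0x19->0x0e len=4 : 95 5b e7 04
[3] 0x01->0x10 len=4 : b1 68 47 2c
[4] 0x08->0x1b len=6 : f2 cc 1c c6 25 63
[5] 0x1f->0x08 len=2 : 25 63
query mem[0x1d]=0x1c, mem[0x1b]=0xf2, mem[0x08]=0x25, mem[0x23]=0xae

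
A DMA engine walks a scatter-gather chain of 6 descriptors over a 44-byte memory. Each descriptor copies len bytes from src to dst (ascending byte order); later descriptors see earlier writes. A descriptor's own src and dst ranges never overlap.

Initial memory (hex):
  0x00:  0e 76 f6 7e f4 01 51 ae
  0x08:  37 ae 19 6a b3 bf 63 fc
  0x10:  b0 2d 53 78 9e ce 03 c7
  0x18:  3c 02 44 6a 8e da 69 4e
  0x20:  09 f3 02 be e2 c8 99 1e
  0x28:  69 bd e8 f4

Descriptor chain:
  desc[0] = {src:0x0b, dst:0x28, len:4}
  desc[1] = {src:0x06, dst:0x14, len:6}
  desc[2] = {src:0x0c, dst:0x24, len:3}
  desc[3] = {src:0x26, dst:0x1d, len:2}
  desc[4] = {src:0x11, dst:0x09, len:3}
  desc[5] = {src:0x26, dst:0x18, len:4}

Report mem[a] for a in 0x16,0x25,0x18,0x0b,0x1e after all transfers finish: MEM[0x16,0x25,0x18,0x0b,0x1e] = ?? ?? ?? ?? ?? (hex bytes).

MEM[0x16,0x25,0x18,0x0b,0x1e] = 37 bf 63 78 1e

  after D0: wrote 4B at 0x28 = 6ab3bf63
  after D1: wrote 6B at 0x14 = 51ae37ae196a
  after D2: wrote 3B at 0x24 = b3bf63
  after D3: wrote 2B at 0x1d = 631e
  after D4: wrote 3B at 0x09 = 2d5378
  after D5: wrote 4B at 0x18 = 631e6ab3
query mem[0x16]=0x37, mem[0x25]=0xbf, mem[0x18]=0x63, mem[0x0b]=0x78, mem[0x1e]=0x1e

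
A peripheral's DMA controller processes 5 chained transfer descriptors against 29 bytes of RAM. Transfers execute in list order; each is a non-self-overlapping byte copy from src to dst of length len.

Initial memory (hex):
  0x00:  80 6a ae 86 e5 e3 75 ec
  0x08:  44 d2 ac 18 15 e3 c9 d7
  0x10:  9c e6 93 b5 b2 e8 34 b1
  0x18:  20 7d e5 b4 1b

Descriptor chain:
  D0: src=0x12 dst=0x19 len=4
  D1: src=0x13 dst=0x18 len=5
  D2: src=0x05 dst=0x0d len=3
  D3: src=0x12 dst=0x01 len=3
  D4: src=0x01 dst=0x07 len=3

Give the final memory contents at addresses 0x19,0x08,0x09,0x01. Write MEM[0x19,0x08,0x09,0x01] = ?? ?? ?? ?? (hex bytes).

MEM[0x19,0x08,0x09,0x01] = b2 b5 b2 93

  after D0: wrote 4B at 0x19 = 93b5b2e8
  after D1: wrote 5B at 0x18 = b5b2e834b1
  after D2: wrote 3B at 0x0d = e375ec
  after D3: wrote 3B at 0x01 = 93b5b2
  after D4: wrote 3B at 0x07 = 93b5b2
query mem[0x19]=0xb2, mem[0x08]=0xb5, mem[0x09]=0xb2, mem[0x01]=0x93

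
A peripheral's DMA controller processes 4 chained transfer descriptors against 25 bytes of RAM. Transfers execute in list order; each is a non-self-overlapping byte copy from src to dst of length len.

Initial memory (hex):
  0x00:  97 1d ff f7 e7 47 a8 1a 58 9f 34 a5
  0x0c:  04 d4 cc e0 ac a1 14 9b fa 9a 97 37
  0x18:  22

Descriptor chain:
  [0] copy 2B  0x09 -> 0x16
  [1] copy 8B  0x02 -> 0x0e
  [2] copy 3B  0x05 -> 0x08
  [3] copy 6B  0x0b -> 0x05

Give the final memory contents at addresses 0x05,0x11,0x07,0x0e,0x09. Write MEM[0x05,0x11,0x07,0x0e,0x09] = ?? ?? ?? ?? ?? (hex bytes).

MEM[0x05,0x11,0x07,0x0e,0x09] = a5 47 d4 ff f7

D0: mem[0x16..0x17] <- [9f 34]
D1: mem[0x0e..0x15] <- [ff f7 e7 47 a8 1a 58 9f]
D2: mem[0x08..0x0a] <- [47 a8 1a]
D3: mem[0x05..0x0a] <- [a5 04 d4 ff f7 e7]
query mem[0x05]=0xa5, mem[0x11]=0x47, mem[0x07]=0xd4, mem[0x0e]=0xff, mem[0x09]=0xf7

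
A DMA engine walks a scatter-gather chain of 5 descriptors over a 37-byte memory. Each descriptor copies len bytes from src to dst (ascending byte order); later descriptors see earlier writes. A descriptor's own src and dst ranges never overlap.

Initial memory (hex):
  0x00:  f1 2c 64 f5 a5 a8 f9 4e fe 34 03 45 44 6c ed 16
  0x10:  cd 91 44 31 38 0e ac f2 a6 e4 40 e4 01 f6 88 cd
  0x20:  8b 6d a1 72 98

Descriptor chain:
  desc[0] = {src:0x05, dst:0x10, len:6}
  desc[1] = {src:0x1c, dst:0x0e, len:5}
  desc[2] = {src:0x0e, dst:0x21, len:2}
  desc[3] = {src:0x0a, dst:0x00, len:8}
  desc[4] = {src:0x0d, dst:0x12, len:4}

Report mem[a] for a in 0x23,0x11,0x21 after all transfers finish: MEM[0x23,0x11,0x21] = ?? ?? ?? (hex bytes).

MEM[0x23,0x11,0x21] = 72 cd 01

  after D0: wrote 6B at 0x10 = a8f94efe3403
  after D1: wrote 5B at 0x0e = 01f688cd8b
  after D2: wrote 2B at 0x21 = 01f6
  after D3: wrote 8B at 0x00 = 0345446c01f688cd
  after D4: wrote 4B at 0x12 = 6c01f688
query mem[0x23]=0x72, mem[0x11]=0xcd, mem[0x21]=0x01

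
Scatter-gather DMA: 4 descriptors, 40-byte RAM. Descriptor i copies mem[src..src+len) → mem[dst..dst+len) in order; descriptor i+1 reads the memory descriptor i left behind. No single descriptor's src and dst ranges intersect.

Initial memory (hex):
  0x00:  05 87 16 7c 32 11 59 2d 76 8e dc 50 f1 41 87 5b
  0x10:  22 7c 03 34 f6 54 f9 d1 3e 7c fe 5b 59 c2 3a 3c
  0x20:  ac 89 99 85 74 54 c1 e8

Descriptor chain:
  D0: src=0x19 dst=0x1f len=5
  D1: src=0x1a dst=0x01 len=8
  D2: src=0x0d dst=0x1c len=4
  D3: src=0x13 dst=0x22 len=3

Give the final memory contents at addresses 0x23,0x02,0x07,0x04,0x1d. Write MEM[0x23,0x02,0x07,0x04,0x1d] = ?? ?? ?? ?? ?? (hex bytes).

D0: mem[0x1f..0x23] <- [7c fe 5b 59 c2]
D1: mem[0x01..0x08] <- [fe 5b 59 c2 3a 7c fe 5b]
D2: mem[0x1c..0x1f] <- [41 87 5b 22]
D3: mem[0x22..0x24] <- [34 f6 54]
query mem[0x23]=0xf6, mem[0x02]=0x5b, mem[0x07]=0xfe, mem[0x04]=0xc2, mem[0x1d]=0x87

MEM[0x23,0x02,0x07,0x04,0x1d] = f6 5b fe c2 87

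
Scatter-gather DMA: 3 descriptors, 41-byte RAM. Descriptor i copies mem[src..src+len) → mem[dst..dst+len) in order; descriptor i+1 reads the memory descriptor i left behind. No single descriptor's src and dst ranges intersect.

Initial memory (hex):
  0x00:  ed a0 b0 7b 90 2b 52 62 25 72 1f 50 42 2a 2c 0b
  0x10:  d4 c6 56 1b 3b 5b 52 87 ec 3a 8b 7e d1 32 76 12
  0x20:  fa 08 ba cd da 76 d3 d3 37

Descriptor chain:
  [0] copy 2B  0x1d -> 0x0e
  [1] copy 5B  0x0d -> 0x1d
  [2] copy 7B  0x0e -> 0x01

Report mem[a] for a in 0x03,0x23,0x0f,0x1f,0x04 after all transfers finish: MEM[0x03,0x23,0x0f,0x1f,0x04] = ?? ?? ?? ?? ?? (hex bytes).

MEM[0x03,0x23,0x0f,0x1f,0x04] = d4 cd 76 76 c6

#0 dst[0x0e+2] := {0x32,0x76}
#1 dst[0x1d+5] := {0x2a,0x32,0x76,0xd4,0xc6}
#2 dst[0x01+7] := {0x32,0x76,0xd4,0xc6,0x56,0x1b,0x3b}
query mem[0x03]=0xd4, mem[0x23]=0xcd, mem[0x0f]=0x76, mem[0x1f]=0x76, mem[0x04]=0xc6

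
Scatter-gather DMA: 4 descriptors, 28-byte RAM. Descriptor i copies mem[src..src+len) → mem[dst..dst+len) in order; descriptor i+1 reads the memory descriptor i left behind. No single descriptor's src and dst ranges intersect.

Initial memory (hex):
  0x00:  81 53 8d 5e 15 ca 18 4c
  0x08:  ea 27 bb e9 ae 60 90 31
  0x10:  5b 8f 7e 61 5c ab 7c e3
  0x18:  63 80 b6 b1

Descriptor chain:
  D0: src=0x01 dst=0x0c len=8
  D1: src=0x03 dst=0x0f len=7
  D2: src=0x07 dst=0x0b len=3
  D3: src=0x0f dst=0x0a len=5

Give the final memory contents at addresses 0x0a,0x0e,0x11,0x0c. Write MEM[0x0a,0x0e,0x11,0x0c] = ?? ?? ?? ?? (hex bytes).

MEM[0x0a,0x0e,0x11,0x0c] = 5e 4c ca ca

D0: mem[0x0c..0x13] <- [53 8d 5e 15 ca 18 4c ea]
D1: mem[0x0f..0x15] <- [5e 15 ca 18 4c ea 27]
D2: mem[0x0b..0x0d] <- [4c ea 27]
D3: mem[0x0a..0x0e] <- [5e 15 ca 18 4c]
query mem[0x0a]=0x5e, mem[0x0e]=0x4c, mem[0x11]=0xca, mem[0x0c]=0xca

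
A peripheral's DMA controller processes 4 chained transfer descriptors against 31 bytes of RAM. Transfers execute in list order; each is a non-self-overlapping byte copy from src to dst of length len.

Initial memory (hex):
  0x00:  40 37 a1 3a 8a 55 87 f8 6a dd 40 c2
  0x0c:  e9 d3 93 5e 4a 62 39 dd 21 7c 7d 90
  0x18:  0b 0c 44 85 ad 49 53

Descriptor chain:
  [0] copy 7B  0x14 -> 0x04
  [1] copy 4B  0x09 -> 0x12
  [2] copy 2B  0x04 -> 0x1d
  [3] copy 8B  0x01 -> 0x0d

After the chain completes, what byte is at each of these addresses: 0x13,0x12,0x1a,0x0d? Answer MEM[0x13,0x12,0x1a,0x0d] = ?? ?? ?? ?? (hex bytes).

D0: mem[0x04..0x0a] <- [21 7c 7d 90 0b 0c 44]
D1: mem[0x12..0x15] <- [0c 44 c2 e9]
D2: mem[0x1d..0x1e] <- [21 7c]
D3: mem[0x0d..0x14] <- [37 a1 3a 21 7c 7d 90 0b]
query mem[0x13]=0x90, mem[0x12]=0x7d, mem[0x1a]=0x44, mem[0x0d]=0x37

MEM[0x13,0x12,0x1a,0x0d] = 90 7d 44 37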